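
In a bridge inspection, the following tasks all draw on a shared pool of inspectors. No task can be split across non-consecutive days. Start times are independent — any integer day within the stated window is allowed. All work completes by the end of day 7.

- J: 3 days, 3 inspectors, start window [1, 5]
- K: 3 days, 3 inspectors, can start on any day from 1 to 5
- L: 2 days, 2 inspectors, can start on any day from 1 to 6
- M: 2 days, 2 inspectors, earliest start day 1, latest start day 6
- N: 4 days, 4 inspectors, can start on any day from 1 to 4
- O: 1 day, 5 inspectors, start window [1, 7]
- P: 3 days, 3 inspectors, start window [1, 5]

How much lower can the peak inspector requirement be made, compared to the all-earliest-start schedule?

13

Early-start peak: d1:22  d2:17  d3:13  d4:4  d5:0  d6:0  d7:0 ⇒ 22.
Leveled (J@1, K@1, L@1, M@3, N@4, O@7, P@4): d1:8  d2:8  d3:8  d4:9  d5:7  d6:7  d7:9 ⇒ 9.
Reduction 22 − 9 = 13.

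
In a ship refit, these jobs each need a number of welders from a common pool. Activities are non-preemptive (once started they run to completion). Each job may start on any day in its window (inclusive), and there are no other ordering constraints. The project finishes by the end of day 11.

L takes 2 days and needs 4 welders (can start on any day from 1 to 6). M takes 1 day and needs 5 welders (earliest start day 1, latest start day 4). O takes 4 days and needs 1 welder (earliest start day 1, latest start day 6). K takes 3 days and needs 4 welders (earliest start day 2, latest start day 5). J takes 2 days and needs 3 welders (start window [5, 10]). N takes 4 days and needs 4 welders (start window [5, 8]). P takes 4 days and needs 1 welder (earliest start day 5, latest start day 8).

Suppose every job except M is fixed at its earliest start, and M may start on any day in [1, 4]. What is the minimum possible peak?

10

M@1: d1:10  d2:9  d3:5  d4:5  d5:8  d6:8  d7:5  d8:5  d9:0  d10:0  d11:0 → peak 10
M@2: d1:5  d2:14  d3:5  d4:5  d5:8  d6:8  d7:5  d8:5  d9:0  d10:0  d11:0 → peak 14
M@3: d1:5  d2:9  d3:10  d4:5  d5:8  d6:8  d7:5  d8:5  d9:0  d10:0  d11:0 → peak 10
M@4: d1:5  d2:9  d3:5  d4:10  d5:8  d6:8  d7:5  d8:5  d9:0  d10:0  d11:0 → peak 10
Best is M@1, peak 10.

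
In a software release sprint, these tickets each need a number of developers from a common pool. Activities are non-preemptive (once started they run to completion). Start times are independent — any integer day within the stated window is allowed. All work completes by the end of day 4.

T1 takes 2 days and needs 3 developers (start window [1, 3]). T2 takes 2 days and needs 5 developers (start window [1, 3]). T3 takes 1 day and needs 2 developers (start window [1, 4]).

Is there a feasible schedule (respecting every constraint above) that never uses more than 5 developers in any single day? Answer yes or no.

Schedule T1@1, T2@3, T3@1: d1:5  d2:3  d3:5  d4:5 — peak 5 ≤ 5.

yes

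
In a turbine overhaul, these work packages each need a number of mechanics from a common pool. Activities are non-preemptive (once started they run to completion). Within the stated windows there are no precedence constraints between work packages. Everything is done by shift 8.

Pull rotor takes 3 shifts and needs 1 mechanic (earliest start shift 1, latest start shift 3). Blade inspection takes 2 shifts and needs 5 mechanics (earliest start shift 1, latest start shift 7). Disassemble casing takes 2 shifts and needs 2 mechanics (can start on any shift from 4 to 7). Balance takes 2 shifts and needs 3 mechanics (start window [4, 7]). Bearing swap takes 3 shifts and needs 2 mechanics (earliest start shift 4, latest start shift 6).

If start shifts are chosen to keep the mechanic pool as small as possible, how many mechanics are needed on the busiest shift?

5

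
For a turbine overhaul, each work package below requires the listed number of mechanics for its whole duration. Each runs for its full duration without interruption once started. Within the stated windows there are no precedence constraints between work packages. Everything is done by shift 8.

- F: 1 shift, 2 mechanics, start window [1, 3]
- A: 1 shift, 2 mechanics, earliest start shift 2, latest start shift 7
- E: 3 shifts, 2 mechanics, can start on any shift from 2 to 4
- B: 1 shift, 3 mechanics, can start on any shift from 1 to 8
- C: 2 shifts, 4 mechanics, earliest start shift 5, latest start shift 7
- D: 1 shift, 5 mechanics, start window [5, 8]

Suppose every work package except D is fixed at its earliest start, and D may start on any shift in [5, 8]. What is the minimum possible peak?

5

D@5: s1:5  s2:4  s3:2  s4:2  s5:9  s6:4  s7:0  s8:0 → peak 9
D@6: s1:5  s2:4  s3:2  s4:2  s5:4  s6:9  s7:0  s8:0 → peak 9
D@7: s1:5  s2:4  s3:2  s4:2  s5:4  s6:4  s7:5  s8:0 → peak 5
D@8: s1:5  s2:4  s3:2  s4:2  s5:4  s6:4  s7:0  s8:5 → peak 5
Best is D@7, peak 5.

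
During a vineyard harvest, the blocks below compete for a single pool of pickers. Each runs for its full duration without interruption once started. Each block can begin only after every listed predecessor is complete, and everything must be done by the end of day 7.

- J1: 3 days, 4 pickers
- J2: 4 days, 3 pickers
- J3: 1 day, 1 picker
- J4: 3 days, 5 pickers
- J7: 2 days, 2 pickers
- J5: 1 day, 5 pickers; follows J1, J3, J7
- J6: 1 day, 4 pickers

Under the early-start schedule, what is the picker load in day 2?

At early start, day 2 has: J1, J2, J4, J7.
Demand: 4 + 3 + 5 + 2 = 14.

14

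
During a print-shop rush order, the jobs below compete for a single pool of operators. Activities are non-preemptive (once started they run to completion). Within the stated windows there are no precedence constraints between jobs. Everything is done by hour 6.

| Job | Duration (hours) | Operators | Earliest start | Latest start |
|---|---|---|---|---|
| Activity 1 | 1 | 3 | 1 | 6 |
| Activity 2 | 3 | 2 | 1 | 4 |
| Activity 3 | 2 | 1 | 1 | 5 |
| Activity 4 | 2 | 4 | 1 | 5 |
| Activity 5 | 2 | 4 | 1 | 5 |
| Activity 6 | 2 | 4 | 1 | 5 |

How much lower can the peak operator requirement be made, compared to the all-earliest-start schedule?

11

Early-start peak: h1:18  h2:15  h3:2  h4:0  h5:0  h6:0 ⇒ 18.
Leveled (Activity 1@1, Activity 2@2, Activity 3@2, Activity 4@1, Activity 5@3, Activity 6@5): h1:7  h2:7  h3:7  h4:6  h5:4  h6:4 ⇒ 7.
Reduction 18 − 7 = 11.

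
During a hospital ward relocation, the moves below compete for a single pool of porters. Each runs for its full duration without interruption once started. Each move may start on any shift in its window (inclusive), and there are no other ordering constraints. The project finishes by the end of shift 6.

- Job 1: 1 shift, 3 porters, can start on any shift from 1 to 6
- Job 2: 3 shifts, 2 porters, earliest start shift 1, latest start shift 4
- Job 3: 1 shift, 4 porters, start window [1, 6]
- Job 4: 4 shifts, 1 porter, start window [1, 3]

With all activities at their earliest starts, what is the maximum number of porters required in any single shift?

10

Early-start schedule: Job 1@1, Job 2@1, Job 3@1, Job 4@1.
Load per shift: shift 1: 10, shift 2: 3, shift 3: 3, shift 4: 1, shift 5: 0, shift 6: 0.
Peak is 10.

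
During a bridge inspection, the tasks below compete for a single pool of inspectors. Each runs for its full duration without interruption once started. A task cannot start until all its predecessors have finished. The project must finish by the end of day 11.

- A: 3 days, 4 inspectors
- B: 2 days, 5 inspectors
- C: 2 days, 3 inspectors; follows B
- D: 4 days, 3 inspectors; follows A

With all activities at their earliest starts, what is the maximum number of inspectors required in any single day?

Early-start schedule: A@1, B@1, C@3, D@4.
Load per day: day 1: 9, day 2: 9, day 3: 7, day 4: 6, day 5: 3, day 6: 3, day 7: 3, day 8: 0, day 9: 0, day 10: 0, day 11: 0.
Peak is 9.

9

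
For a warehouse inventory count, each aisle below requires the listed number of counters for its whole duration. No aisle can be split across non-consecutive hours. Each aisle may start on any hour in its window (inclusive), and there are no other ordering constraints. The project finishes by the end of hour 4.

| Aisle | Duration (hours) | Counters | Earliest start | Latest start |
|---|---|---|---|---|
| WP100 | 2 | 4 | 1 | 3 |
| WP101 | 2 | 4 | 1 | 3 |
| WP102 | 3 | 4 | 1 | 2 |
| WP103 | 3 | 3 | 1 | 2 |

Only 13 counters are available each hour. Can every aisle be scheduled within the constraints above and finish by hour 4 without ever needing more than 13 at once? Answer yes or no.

Schedule WP100@1, WP101@3, WP102@1, WP103@1: h1:11  h2:11  h3:11  h4:4 — peak 11 ≤ 13.

yes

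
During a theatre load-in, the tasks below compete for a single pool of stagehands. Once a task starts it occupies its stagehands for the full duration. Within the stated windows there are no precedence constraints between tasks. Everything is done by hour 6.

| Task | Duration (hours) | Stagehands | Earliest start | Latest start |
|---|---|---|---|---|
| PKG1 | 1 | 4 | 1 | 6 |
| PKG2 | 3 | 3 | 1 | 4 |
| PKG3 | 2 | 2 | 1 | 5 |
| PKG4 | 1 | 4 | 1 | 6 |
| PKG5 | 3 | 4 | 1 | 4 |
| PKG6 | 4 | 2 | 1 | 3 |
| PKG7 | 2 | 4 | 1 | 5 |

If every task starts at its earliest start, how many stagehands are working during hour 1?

23

At early start, hour 1 has: PKG1, PKG2, PKG3, PKG4, PKG5, PKG6, PKG7.
Demand: 4 + 3 + 2 + 4 + 4 + 2 + 4 = 23.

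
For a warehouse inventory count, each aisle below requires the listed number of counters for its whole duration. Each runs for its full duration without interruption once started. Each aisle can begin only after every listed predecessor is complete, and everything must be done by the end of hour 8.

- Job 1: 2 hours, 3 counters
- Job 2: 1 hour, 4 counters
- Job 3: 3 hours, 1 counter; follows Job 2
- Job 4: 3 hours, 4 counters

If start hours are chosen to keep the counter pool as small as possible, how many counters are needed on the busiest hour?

4

Early-start (Job 1@1, Job 2@1, Job 3@2, Job 4@1) gives peak 11: h1:11  h2:8  h3:5  h4:1  h5:0  h6:0  h7:0  h8:0.
Shift Job 1→2, Job 4→5.
Schedule Job 1@2, Job 2@1, Job 3@2, Job 4@5: h1:4  h2:4  h3:4  h4:1  h5:4  h6:4  h7:4  h8:0 — peak 4.
Total counter-hours = 25 over 8 hours ⇒ peak ≥ ⌈25/8⌉ = 4, so 4 is optimal.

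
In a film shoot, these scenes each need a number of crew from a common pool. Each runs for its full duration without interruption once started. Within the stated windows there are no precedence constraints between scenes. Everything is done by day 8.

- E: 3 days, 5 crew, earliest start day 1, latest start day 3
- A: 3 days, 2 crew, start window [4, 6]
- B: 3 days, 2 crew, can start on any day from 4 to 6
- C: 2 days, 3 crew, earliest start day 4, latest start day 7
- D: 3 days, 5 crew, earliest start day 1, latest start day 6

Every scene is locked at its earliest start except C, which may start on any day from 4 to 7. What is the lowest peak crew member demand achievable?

10

C@4: d1:10  d2:10  d3:10  d4:7  d5:7  d6:4  d7:0  d8:0 → peak 10
C@5: d1:10  d2:10  d3:10  d4:4  d5:7  d6:7  d7:0  d8:0 → peak 10
C@6: d1:10  d2:10  d3:10  d4:4  d5:4  d6:7  d7:3  d8:0 → peak 10
C@7: d1:10  d2:10  d3:10  d4:4  d5:4  d6:4  d7:3  d8:3 → peak 10
Best is C@4, peak 10.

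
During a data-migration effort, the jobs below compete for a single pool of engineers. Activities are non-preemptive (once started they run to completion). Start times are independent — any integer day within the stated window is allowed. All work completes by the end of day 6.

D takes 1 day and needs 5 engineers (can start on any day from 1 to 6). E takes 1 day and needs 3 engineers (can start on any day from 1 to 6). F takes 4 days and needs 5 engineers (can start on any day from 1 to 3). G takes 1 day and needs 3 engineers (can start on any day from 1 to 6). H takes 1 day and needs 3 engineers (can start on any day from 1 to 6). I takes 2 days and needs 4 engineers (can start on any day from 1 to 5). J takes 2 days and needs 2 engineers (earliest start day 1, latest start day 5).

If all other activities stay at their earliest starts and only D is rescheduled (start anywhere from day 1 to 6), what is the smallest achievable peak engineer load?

D@1: d1:25  d2:11  d3:5  d4:5  d5:0  d6:0 → peak 25
D@2: d1:20  d2:16  d3:5  d4:5  d5:0  d6:0 → peak 20
D@3: d1:20  d2:11  d3:10  d4:5  d5:0  d6:0 → peak 20
D@4: d1:20  d2:11  d3:5  d4:10  d5:0  d6:0 → peak 20
D@5: d1:20  d2:11  d3:5  d4:5  d5:5  d6:0 → peak 20
D@6: d1:20  d2:11  d3:5  d4:5  d5:0  d6:5 → peak 20
Best is D@2, peak 20.

20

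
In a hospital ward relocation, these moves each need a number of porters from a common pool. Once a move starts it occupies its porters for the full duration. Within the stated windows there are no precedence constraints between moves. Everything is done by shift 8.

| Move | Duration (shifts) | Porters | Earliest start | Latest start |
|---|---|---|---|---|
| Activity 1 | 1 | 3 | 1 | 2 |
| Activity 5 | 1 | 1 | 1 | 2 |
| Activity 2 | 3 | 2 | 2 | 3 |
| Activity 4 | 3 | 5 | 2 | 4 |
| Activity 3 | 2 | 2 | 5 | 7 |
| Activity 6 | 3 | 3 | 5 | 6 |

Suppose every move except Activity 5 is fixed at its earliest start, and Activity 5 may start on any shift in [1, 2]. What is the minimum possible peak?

7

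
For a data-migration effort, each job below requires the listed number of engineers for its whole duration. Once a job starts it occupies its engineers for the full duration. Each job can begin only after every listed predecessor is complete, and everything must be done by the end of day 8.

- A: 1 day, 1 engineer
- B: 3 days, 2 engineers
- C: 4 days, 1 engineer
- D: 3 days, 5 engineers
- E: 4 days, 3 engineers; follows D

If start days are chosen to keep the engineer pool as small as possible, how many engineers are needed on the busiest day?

Early-start (A@1, B@1, C@1, D@1, E@4) gives peak 9: d1:9  d2:8  d3:8  d4:4  d5:3  d6:3  d7:3  d8:0.
Shift B→4, C→2.
Schedule A@1, B@4, C@2, D@1, E@4: d1:6  d2:6  d3:6  d4:6  d5:6  d6:5  d7:3  d8:0 — peak 6.

6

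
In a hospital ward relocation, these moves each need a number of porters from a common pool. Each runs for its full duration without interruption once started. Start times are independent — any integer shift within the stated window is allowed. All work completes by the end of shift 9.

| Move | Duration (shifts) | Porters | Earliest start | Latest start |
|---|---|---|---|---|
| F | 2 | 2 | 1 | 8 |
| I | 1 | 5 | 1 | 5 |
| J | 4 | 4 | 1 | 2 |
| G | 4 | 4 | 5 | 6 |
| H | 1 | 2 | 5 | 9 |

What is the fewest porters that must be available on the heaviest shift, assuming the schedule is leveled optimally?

Early-start (F@1, I@1, J@1, G@5, H@5) gives peak 11: s1:11  s2:6  s3:4  s4:4  s5:6  s6:4  s7:4  s8:4  s9:0.
Shift I→5, G→6, H→6.
Schedule F@1, I@5, J@1, G@6, H@6: s1:6  s2:6  s3:4  s4:4  s5:5  s6:6  s7:4  s8:4  s9:4 — peak 6.

6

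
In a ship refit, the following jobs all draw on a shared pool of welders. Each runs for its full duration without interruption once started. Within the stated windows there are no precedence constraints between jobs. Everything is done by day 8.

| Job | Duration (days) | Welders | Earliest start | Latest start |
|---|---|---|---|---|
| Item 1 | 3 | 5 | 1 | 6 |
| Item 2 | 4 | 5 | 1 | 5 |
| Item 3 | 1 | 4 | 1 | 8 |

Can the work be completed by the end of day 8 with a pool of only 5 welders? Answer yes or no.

yes

Schedule Item 1@1, Item 2@4, Item 3@8: d1:5  d2:5  d3:5  d4:5  d5:5  d6:5  d7:5  d8:4 — peak 5 ≤ 5.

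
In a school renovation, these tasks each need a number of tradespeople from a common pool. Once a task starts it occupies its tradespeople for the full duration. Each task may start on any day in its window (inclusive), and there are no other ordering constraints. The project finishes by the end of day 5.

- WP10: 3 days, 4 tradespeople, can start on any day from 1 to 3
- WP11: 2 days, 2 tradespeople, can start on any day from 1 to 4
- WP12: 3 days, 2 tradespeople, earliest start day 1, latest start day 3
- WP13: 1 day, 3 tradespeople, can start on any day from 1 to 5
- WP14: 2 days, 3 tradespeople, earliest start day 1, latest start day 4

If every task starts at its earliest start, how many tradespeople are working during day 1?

14

At early start, day 1 has: WP10, WP11, WP12, WP13, WP14.
Demand: 4 + 2 + 2 + 3 + 3 = 14.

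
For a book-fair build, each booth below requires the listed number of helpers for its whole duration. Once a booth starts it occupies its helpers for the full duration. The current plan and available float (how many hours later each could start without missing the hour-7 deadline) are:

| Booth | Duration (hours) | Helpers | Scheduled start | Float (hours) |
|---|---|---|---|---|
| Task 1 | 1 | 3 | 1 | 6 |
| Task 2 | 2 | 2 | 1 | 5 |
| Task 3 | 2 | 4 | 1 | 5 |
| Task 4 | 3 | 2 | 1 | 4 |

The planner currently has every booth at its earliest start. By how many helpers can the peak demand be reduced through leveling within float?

7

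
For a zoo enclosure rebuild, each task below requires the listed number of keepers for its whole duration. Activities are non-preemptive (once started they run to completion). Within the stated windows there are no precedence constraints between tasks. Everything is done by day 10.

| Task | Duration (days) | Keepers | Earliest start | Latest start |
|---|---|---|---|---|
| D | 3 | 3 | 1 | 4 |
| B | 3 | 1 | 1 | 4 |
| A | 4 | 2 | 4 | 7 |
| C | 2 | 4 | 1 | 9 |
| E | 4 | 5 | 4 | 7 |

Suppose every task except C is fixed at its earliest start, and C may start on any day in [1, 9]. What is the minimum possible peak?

7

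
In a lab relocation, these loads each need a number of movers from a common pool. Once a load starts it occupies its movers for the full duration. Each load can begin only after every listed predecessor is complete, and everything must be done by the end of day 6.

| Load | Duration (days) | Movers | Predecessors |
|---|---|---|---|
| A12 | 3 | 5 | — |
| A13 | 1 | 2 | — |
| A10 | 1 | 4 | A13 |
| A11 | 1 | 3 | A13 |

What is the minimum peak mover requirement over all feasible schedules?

5

Early-start (A12@1, A13@1, A10@2, A11@2) gives peak 12: d1:7  d2:12  d3:5  d4:0  d5:0  d6:0.
Shift A13→4, A10→5, A11→6.
Schedule A12@1, A13@4, A10@5, A11@6: d1:5  d2:5  d3:5  d4:2  d5:4  d6:3 — peak 5.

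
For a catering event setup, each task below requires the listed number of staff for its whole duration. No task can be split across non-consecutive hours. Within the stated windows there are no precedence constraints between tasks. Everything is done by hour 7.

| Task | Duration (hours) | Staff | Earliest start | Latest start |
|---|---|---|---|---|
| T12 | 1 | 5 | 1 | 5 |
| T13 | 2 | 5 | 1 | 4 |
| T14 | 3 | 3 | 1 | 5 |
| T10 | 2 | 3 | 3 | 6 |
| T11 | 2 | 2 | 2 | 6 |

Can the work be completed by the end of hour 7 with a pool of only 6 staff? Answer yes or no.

Schedule T12@1, T13@2, T14@4, T10@4, T11@6: h1:5  h2:5  h3:5  h4:6  h5:6  h6:5  h7:2 — peak 6 ≤ 6.

yes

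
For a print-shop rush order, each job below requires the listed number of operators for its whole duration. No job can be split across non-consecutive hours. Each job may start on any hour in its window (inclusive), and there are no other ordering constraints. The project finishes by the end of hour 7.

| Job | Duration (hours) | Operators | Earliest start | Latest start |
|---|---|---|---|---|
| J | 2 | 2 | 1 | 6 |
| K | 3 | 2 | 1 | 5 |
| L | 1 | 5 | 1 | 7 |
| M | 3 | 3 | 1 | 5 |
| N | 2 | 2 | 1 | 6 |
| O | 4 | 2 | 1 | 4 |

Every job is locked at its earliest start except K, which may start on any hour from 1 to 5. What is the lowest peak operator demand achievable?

K@1: h1:16  h2:11  h3:7  h4:2  h5:0  h6:0  h7:0 → peak 16
K@2: h1:14  h2:11  h3:7  h4:4  h5:0  h6:0  h7:0 → peak 14
K@3: h1:14  h2:9  h3:7  h4:4  h5:2  h6:0  h7:0 → peak 14
K@4: h1:14  h2:9  h3:5  h4:4  h5:2  h6:2  h7:0 → peak 14
K@5: h1:14  h2:9  h3:5  h4:2  h5:2  h6:2  h7:2 → peak 14
Best is K@2, peak 14.

14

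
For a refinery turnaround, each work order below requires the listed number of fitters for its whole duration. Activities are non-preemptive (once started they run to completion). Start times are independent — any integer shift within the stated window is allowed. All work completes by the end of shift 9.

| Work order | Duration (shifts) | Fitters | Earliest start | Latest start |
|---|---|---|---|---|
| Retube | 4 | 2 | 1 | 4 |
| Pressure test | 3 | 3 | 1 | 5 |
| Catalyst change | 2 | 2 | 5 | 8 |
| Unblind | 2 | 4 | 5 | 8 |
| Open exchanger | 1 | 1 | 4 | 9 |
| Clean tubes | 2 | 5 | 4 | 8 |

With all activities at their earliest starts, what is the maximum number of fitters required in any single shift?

Early-start schedule: Retube@1, Pressure test@1, Catalyst change@5, Unblind@5, Open exchanger@4, Clean tubes@4.
Load per shift: shift 1: 5, shift 2: 5, shift 3: 5, shift 4: 8, shift 5: 11, shift 6: 6, shift 7: 0, shift 8: 0, shift 9: 0.
Peak is 11.

11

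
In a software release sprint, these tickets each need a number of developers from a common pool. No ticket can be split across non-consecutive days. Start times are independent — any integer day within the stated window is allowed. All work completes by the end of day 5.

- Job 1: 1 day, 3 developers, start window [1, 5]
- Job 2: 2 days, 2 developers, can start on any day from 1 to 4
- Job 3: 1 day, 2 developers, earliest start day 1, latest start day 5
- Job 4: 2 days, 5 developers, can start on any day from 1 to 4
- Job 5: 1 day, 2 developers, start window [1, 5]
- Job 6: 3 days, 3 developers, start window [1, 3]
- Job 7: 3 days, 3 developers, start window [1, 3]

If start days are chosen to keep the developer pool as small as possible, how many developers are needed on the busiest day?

Early-start (Job 1@1, Job 2@1, Job 3@1, Job 4@1, Job 5@1, Job 6@1, Job 7@1) gives peak 20: d1:20  d2:13  d3:6  d4:0  d5:0.
Shift Job 3→2, Job 4→4, Job 5→3, Job 7→3.
Schedule Job 1@1, Job 2@1, Job 3@2, Job 4@4, Job 5@3, Job 6@1, Job 7@3: d1:8  d2:7  d3:8  d4:8  d5:8 — peak 8.
Total developer-days = 39 over 5 days ⇒ peak ≥ ⌈39/5⌉ = 8, so 8 is optimal.

8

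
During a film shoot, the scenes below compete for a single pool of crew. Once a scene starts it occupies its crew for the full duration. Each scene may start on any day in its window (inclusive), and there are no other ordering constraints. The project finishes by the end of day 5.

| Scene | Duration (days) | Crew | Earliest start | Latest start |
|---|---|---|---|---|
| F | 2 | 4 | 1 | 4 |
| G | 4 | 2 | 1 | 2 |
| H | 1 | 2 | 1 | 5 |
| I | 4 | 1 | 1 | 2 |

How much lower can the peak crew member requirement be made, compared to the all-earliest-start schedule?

2

Early-start peak: d1:9  d2:7  d3:3  d4:3  d5:0 ⇒ 9.
Leveled (F@1, G@1, H@3, I@1): d1:7  d2:7  d3:5  d4:3  d5:0 ⇒ 7.
Reduction 9 − 7 = 2.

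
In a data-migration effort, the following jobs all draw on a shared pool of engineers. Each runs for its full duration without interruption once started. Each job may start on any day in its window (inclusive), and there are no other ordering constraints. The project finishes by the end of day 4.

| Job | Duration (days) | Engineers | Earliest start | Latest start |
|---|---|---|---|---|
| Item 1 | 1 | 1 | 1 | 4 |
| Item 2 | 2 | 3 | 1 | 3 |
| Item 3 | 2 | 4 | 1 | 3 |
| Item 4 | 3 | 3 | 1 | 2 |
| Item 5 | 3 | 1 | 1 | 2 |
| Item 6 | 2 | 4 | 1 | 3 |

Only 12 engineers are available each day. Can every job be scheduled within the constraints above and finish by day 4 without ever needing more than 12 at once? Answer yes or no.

yes

Schedule Item 1@1, Item 2@1, Item 3@1, Item 4@1, Item 5@2, Item 6@3: d1:11  d2:11  d3:8  d4:5 — peak 11 ≤ 12.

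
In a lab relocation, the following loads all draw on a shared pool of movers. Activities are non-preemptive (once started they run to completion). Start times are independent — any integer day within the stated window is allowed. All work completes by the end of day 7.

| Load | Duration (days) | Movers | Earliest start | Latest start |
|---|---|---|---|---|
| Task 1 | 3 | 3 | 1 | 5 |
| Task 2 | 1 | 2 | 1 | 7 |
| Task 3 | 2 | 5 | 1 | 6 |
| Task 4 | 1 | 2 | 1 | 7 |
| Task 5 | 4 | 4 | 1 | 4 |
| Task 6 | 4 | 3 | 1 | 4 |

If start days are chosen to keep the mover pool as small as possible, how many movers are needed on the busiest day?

8

Early-start (Task 1@1, Task 2@1, Task 3@1, Task 4@1, Task 5@1, Task 6@1) gives peak 19: d1:19  d2:15  d3:10  d4:7  d5:0  d6:0  d7:0.
Shift Task 3→2, Task 5→4, Task 6→4.
Schedule Task 1@1, Task 2@1, Task 3@2, Task 4@1, Task 5@4, Task 6@4: d1:7  d2:8  d3:8  d4:7  d5:7  d6:7  d7:7 — peak 8.
Total mover-days = 51 over 7 days ⇒ peak ≥ ⌈51/7⌉ = 8, so 8 is optimal.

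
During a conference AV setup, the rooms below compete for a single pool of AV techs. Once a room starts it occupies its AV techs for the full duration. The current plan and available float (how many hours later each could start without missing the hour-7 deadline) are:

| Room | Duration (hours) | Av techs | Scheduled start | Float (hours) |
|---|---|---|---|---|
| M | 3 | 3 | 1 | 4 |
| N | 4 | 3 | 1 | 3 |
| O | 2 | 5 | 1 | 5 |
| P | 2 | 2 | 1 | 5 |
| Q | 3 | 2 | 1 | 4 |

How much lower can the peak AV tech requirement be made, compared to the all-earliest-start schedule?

Early-start peak: h1:15  h2:15  h3:8  h4:3  h5:0  h6:0  h7:0 ⇒ 15.
Leveled (M@1, N@1, O@6, P@4, Q@4): h1:6  h2:6  h3:6  h4:7  h5:4  h6:7  h7:5 ⇒ 7.
Reduction 15 − 7 = 8.

8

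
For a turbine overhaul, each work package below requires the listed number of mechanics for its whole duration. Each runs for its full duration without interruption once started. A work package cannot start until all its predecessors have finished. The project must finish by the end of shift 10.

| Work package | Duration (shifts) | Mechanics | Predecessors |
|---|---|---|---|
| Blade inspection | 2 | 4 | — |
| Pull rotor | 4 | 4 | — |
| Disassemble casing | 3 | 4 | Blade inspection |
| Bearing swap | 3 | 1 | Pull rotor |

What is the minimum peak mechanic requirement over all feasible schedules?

Early-start (Blade inspection@1, Pull rotor@1, Disassemble casing@3, Bearing swap@5) gives peak 8: s1:8  s2:8  s3:8  s4:8  s5:5  s6:1  s7:1  s8:0  s9:0  s10:0.
Shift Pull rotor→3, Disassemble casing→7, Bearing swap→7.
Schedule Blade inspection@1, Pull rotor@3, Disassemble casing@7, Bearing swap@7: s1:4  s2:4  s3:4  s4:4  s5:4  s6:4  s7:5  s8:5  s9:5  s10:0 — peak 5.

5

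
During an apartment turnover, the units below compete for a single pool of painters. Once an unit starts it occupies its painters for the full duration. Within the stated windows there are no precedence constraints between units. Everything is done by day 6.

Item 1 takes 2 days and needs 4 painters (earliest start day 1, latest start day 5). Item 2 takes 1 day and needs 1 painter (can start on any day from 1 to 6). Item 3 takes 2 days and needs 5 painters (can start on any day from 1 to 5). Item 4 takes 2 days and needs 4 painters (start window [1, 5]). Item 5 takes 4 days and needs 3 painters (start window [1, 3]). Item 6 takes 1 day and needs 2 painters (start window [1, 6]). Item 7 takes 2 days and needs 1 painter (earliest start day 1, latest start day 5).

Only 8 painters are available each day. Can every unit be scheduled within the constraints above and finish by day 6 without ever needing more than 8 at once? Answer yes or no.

Schedule Item 1@1, Item 2@1, Item 3@3, Item 4@5, Item 5@1, Item 6@5, Item 7@5: d1:8  d2:7  d3:8  d4:8  d5:7  d6:5 — peak 8 ≤ 8.

yes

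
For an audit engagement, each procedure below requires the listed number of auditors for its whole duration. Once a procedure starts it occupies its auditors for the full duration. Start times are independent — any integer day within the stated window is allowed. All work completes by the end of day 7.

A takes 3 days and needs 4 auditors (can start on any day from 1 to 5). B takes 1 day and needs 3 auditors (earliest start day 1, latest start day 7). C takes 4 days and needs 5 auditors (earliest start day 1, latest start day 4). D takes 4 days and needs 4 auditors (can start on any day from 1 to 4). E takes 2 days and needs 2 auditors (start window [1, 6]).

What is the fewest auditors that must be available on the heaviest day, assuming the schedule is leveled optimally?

9

Early-start (A@1, B@1, C@1, D@1, E@1) gives peak 18: d1:18  d2:15  d3:13  d4:9  d5:0  d6:0  d7:0.
Shift C→2, D→4, E→6.
Schedule A@1, B@1, C@2, D@4, E@6: d1:7  d2:9  d3:9  d4:9  d5:9  d6:6  d7:6 — peak 9.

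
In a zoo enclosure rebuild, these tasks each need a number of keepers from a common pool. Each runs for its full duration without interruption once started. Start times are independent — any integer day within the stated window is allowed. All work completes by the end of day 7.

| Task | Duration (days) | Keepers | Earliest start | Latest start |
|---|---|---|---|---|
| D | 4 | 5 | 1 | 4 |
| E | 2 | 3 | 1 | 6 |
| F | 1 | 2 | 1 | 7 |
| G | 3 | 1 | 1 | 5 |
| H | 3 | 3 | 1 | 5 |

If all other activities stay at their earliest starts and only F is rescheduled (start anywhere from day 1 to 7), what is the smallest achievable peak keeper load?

12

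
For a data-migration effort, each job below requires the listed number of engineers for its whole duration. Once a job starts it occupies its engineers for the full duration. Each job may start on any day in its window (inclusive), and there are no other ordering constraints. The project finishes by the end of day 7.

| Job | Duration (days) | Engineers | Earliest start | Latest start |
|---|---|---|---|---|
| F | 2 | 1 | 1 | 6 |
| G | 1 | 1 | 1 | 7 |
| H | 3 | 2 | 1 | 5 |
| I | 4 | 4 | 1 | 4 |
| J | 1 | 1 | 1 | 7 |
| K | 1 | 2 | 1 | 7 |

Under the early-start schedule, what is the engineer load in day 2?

At early start, day 2 has: F, H, I.
Demand: 1 + 2 + 4 = 7.

7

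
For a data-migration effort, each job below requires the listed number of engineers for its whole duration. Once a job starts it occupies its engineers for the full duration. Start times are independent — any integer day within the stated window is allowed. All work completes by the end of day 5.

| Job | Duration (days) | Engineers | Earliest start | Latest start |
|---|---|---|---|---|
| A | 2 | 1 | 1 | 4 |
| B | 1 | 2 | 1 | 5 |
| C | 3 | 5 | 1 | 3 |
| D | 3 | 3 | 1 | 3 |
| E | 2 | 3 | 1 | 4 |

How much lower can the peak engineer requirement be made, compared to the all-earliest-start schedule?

6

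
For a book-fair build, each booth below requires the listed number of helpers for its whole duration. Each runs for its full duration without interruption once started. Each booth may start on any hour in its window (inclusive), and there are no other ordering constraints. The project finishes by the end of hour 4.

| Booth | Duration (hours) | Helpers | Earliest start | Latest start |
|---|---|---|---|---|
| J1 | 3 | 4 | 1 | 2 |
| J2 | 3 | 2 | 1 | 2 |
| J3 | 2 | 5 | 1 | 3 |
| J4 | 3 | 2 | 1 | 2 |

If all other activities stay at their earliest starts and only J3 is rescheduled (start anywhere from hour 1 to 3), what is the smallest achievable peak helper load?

J3@1: h1:13  h2:13  h3:8  h4:0 → peak 13
J3@2: h1:8  h2:13  h3:13  h4:0 → peak 13
J3@3: h1:8  h2:8  h3:13  h4:5 → peak 13
Best is J3@1, peak 13.

13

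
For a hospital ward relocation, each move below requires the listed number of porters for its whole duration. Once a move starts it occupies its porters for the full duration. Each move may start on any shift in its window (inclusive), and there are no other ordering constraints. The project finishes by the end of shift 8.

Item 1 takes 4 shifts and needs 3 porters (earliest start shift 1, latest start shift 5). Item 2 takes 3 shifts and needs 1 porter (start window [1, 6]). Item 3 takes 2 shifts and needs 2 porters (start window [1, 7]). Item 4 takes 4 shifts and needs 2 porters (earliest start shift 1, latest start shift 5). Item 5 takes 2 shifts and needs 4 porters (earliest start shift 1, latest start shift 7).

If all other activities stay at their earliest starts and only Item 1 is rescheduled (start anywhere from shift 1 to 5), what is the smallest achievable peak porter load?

9

Item 1@1: s1:12  s2:12  s3:6  s4:5  s5:0  s6:0  s7:0  s8:0 → peak 12
Item 1@2: s1:9  s2:12  s3:6  s4:5  s5:3  s6:0  s7:0  s8:0 → peak 12
Item 1@3: s1:9  s2:9  s3:6  s4:5  s5:3  s6:3  s7:0  s8:0 → peak 9
Item 1@4: s1:9  s2:9  s3:3  s4:5  s5:3  s6:3  s7:3  s8:0 → peak 9
Item 1@5: s1:9  s2:9  s3:3  s4:2  s5:3  s6:3  s7:3  s8:3 → peak 9
Best is Item 1@3, peak 9.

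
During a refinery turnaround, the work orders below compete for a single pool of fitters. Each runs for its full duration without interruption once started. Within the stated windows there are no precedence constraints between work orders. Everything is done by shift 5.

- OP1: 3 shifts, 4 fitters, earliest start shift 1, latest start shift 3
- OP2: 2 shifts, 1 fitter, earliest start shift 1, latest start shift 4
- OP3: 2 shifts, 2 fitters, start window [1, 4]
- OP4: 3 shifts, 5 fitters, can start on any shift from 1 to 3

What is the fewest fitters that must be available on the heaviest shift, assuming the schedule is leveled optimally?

9

Early-start (OP1@1, OP2@1, OP3@1, OP4@1) gives peak 12: s1:12  s2:12  s3:9  s4:0  s5:0.
Shift OP4→3.
Schedule OP1@1, OP2@1, OP3@1, OP4@3: s1:7  s2:7  s3:9  s4:5  s5:5 — peak 9.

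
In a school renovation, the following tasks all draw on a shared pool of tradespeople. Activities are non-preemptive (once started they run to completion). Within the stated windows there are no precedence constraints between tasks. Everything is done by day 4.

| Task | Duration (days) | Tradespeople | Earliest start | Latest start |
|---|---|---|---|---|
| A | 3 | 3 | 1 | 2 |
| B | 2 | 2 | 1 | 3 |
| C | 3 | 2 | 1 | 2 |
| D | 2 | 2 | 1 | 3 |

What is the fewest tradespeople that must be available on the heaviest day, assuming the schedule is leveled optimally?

Early-start (A@1, B@1, C@1, D@1) gives peak 9: d1:9  d2:9  d3:5  d4:0.
Shift D→3.
Schedule A@1, B@1, C@1, D@3: d1:7  d2:7  d3:7  d4:2 — peak 7.

7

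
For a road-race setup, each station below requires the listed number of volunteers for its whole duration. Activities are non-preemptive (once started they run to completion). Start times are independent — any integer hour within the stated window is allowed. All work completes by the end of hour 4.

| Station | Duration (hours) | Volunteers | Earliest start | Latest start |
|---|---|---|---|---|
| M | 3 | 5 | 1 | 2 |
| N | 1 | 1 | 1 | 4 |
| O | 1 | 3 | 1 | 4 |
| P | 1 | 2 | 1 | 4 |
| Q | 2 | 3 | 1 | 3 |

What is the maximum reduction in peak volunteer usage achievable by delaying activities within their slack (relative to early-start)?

Early-start peak: h1:14  h2:8  h3:5  h4:0 ⇒ 14.
Leveled (M@1, N@1, O@2, P@1, Q@3): h1:8  h2:8  h3:8  h4:3 ⇒ 8.
Reduction 14 − 8 = 6.

6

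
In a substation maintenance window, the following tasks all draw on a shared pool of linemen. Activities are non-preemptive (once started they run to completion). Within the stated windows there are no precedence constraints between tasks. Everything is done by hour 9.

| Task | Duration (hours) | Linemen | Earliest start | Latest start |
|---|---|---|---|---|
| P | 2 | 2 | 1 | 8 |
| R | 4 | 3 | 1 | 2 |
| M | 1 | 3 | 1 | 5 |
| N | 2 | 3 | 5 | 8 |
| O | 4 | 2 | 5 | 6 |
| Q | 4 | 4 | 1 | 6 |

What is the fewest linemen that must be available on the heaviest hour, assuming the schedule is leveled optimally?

7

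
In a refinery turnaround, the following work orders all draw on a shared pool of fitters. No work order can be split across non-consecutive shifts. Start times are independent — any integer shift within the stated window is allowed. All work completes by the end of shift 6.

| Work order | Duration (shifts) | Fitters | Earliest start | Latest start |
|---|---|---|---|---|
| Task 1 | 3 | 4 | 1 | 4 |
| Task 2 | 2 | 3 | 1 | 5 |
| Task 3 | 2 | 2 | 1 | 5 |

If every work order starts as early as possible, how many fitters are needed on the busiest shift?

Early-start schedule: Task 1@1, Task 2@1, Task 3@1.
Load per shift: shift 1: 9, shift 2: 9, shift 3: 4, shift 4: 0, shift 5: 0, shift 6: 0.
Peak is 9.

9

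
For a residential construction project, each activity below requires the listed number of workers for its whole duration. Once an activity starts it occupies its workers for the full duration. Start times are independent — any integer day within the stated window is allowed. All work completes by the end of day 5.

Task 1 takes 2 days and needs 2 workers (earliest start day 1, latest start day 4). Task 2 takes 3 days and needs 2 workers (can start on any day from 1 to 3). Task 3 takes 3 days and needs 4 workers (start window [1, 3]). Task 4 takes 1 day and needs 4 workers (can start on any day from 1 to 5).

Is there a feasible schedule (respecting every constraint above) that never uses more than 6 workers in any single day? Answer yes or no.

Schedule Task 1@1, Task 2@2, Task 3@3, Task 4@1: d1:6  d2:4  d3:6  d4:6  d5:4 — peak 6 ≤ 6.

yes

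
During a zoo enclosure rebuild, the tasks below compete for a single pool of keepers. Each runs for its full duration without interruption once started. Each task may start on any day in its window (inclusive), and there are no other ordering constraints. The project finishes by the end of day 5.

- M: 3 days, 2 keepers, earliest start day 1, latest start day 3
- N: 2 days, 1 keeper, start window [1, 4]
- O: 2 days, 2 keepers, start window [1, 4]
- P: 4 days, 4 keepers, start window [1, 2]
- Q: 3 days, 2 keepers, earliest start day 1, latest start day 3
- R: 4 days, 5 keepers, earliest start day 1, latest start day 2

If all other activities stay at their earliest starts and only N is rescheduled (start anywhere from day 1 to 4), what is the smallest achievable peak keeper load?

N@1: d1:16  d2:16  d3:13  d4:9  d5:0 → peak 16
N@2: d1:15  d2:16  d3:14  d4:9  d5:0 → peak 16
N@3: d1:15  d2:15  d3:14  d4:10  d5:0 → peak 15
N@4: d1:15  d2:15  d3:13  d4:10  d5:1 → peak 15
Best is N@3, peak 15.

15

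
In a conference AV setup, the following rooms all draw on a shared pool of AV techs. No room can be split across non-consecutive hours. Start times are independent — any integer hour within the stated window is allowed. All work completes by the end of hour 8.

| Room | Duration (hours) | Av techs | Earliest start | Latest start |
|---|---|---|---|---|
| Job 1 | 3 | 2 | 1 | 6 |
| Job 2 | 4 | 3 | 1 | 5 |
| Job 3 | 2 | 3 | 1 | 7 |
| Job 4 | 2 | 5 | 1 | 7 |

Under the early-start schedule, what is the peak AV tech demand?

Early-start schedule: Job 1@1, Job 2@1, Job 3@1, Job 4@1.
Load per hour: hour 1: 13, hour 2: 13, hour 3: 5, hour 4: 3, hour 5: 0, hour 6: 0, hour 7: 0, hour 8: 0.
Peak is 13.

13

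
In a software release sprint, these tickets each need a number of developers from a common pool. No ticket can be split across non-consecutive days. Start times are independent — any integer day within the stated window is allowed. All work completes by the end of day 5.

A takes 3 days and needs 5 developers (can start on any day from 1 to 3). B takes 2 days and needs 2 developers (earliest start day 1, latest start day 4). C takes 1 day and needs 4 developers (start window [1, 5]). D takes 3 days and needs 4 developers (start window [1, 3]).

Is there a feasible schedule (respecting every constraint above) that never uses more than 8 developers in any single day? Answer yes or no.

no

The minimum achievable peak is 9; 8 < 9, so no feasible schedule stays within the cap.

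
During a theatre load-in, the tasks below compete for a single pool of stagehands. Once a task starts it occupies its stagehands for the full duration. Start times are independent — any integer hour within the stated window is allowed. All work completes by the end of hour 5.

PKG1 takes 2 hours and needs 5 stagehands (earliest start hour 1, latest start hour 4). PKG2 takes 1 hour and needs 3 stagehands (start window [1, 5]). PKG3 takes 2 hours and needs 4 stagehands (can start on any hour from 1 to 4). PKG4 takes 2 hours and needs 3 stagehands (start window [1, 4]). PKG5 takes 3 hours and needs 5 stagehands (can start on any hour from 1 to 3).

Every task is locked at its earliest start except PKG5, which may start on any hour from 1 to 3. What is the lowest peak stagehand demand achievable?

15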